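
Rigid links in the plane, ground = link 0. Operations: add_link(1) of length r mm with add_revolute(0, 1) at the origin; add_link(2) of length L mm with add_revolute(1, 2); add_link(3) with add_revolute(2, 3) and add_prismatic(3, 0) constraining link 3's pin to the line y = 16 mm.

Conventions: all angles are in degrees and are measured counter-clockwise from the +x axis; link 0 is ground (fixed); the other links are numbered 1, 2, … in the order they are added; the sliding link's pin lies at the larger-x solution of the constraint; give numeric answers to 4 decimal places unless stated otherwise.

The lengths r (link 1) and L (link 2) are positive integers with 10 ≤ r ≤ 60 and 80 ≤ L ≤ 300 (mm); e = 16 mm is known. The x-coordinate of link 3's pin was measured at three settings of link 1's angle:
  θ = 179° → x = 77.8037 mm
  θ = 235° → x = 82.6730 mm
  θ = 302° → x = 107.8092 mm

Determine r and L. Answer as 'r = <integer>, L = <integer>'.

constraint per measurement: (x − r cos θ)² + (r sin θ − e)² = L²
subtracting the θ₁ and θ₂ equations cancels the r² and L² terms:
r = (x₁² − x₂²) / (2[(x₁cos θ₁ + e sin θ₁) − (x₂cos θ₂ + e sin θ₂)]) = 23.0004 → r = 23
L² = (x₁ − r cos θ₁)² + (r sin θ₁ − e)² = 10403.9959 → L = 102.0000 → L = 102
check at θ₃=302°: x = 107.8092 (printed 107.8092) ✓

r = 23, L = 102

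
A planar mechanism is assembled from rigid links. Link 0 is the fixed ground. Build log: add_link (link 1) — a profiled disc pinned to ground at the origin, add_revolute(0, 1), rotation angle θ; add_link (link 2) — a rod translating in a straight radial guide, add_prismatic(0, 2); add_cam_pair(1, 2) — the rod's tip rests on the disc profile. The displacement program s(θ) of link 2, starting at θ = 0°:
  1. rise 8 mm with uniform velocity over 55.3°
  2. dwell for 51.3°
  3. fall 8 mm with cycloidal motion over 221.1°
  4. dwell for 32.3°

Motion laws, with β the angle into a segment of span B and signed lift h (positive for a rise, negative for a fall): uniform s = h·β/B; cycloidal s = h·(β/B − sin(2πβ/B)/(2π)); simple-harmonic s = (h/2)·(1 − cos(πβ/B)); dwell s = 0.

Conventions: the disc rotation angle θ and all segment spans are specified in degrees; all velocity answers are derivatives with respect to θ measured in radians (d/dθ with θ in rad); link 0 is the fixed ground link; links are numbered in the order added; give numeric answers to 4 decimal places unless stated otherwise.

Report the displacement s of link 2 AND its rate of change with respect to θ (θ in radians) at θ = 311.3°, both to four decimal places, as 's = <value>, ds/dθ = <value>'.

seg 1 [0°–55.3°] uniform, h=8: full span → s += 8 → s = 8.0000
seg 2 [55.3°–106.6°] dwell: s stays 8.0000
seg 3 [106.6°–327.7°] cycloidal, h=-8: θ=311.3° here. β=204.7, B=221.1. -8·(0.9258 − sin(2π·0.9258)/(2π)) = -7.9788 → s = 0.0212
velocity in seg [106.6°–327.7°] (cycloidal), θ in radians: β = 204.7° = 3.5727 rad, B = 221.1° = 3.8589 rad; ds/dθ = (h/B)(1 − cos(2πβ/B)) = ((-8)/3.8589)(1 − cos(2π·0.9258)) = -0.221100 mm/rad

s = 0.0212, ds/dθ = -0.2211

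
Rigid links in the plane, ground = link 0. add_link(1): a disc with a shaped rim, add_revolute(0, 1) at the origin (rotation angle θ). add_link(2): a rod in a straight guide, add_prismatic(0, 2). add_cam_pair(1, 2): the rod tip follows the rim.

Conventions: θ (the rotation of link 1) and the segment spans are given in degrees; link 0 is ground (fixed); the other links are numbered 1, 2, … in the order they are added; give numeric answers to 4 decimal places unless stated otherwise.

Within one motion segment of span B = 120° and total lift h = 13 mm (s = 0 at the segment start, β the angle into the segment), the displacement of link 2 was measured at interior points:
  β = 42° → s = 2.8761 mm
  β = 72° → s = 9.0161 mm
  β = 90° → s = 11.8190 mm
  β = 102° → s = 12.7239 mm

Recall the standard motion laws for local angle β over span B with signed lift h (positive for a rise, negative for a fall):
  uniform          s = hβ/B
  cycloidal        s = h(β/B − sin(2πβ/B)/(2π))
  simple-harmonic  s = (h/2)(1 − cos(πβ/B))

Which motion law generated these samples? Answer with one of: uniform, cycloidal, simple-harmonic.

candidates at β/B = r: uniform s = h·r (linear in β); cycloidal s = h·(r − sin(2πr)/(2π)); simple-harmonic s = (h/2)(1 − cos(πr))
β=42°: printed 2.8761 | uniform 4.5500, cycloidal 2.8761, simple-harmonic 3.5491
β=72°: printed 9.0161 | uniform 7.8000, cycloidal 9.0161, simple-harmonic 8.5086
β=90°: printed 11.8190 | uniform 9.7500, cycloidal 11.8190, simple-harmonic 11.0962
β=102°: printed 12.7239 | uniform 11.0500, cycloidal 12.7239, simple-harmonic 12.2915
only one law matches every sample → cycloidal

cycloidal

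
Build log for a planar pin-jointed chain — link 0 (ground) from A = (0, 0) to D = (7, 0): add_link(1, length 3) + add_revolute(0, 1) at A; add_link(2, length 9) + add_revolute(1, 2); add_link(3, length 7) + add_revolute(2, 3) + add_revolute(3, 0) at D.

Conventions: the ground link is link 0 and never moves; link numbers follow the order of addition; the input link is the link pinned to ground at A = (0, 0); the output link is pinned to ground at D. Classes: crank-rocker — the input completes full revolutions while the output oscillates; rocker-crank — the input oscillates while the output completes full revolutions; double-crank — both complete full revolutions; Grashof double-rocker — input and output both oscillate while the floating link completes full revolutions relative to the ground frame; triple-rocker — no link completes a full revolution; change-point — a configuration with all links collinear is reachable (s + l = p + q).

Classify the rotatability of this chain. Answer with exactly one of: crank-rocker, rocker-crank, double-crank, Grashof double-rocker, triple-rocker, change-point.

lengths: ground=7, input=3, coupler=9, output=7
sorted: s=3 (shortest), l=9 (longest), p+q=14
s + l = 12 vs p + q = 14
s + l < p + q (Grashof) with shortest = input link → crank-rocker

crank-rocker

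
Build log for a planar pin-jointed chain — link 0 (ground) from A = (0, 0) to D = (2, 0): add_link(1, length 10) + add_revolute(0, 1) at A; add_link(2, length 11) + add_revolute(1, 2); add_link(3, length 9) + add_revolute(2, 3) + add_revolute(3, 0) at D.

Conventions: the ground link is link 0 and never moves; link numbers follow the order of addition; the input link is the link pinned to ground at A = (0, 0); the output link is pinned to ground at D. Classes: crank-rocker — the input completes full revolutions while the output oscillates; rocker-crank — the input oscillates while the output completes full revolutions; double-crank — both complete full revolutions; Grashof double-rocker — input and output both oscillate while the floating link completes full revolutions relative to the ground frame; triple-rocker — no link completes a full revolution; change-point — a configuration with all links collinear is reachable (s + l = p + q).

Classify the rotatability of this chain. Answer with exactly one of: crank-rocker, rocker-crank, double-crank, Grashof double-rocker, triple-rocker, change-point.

lengths: ground=2, input=10, coupler=11, output=9
sorted: s=2 (shortest), l=11 (longest), p+q=19
s + l = 13 vs p + q = 19
s + l < p + q (Grashof) with shortest = ground link → double-crank

double-crank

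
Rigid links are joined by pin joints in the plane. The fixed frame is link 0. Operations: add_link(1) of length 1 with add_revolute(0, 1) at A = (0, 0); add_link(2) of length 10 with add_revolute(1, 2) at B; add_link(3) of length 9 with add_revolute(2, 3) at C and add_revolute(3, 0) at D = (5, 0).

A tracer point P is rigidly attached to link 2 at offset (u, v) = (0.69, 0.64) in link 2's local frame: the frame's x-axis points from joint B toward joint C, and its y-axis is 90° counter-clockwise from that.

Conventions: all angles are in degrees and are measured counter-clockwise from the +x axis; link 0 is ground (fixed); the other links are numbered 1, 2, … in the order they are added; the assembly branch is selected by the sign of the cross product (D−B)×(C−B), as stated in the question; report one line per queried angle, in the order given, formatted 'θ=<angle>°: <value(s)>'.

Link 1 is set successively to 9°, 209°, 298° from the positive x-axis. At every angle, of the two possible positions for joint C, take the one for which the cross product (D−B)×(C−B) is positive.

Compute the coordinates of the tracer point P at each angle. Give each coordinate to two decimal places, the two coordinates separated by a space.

A=(0,0), D=(5.00,0)
θ=9°: B = A + 1.00·(cos9°, sin9°) = (0.9877, 0.1564)
θ=9°: |BD| = 4.0154
θ=9°: circle(B,10.00) ∩ circle(D,9.00): a=4.3736, h=8.9929
θ=9°:   candidates: C₊=(5.7083,8.9721) cross=36.110; C₋=(5.0076,-9.0000) cross=-36.110
θ=9°:   branch + wants cross > 0 → take C=(5.7083,8.9721) (cross=36.110)
θ=9°: ex = (C−B)/|BC| = (0.4721,0.8816); ey = (-0.8816,0.4721)
θ=9°: P = B + 0.69·ex + 0.64·ey = (0.7492,1.0668)
θ=209°: B = A + 1.00·(cos209°, sin209°) = (-0.8746, -0.4848)
θ=209°: |BD| = 5.8946
θ=209°: circle(B,10.00) ∩ circle(D,9.00): a=4.5589, h=8.9003
θ=209°:   candidates: C₊=(2.9369,8.7603) cross=52.464; C₋=(4.4009,-8.9800) cross=-52.464
θ=209°:   branch + wants cross > 0 → take C=(2.9369,8.7603) (cross=52.464)
θ=209°: ex = (C−B)/|BC| = (0.3811,0.9245); ey = (-0.9245,0.3811)
θ=209°: P = B + 0.69·ex + 0.64·ey = (-1.2033,0.3970)
θ=298°: B = A + 1.00·(cos298°, sin298°) = (0.4695, -0.8829)
θ=298°: |BD| = 4.6158
θ=298°: circle(B,10.00) ∩ circle(D,9.00): a=4.3660, h=8.9965
θ=298°:   candidates: C₊=(3.0339,8.7826) cross=41.526; C₋=(6.4758,-8.8782) cross=-41.526
θ=298°:   branch + wants cross > 0 → take C=(3.0339,8.7826) (cross=41.526)
θ=298°: ex = (C−B)/|BC| = (0.2564,0.9666); ey = (-0.9666,0.2564)
θ=298°: P = B + 0.69·ex + 0.64·ey = (0.0278,-0.0519)

θ=9°: 0.75 1.07
θ=209°: -1.20 0.40
θ=298°: 0.03 -0.05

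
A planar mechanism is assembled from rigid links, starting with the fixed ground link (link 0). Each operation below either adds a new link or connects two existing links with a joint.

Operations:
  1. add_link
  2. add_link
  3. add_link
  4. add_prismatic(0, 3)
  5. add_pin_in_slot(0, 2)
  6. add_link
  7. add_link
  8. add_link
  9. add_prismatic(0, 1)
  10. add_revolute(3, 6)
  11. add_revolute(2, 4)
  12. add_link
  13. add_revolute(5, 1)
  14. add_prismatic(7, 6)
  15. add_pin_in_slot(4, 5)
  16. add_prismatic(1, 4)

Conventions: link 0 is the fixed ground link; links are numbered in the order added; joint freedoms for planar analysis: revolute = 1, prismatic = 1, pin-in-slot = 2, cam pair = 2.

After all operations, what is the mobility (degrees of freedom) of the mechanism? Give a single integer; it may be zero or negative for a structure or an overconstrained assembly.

(L,J1,J2)=(1,0,0); link0 fixed
link1: (2,0,0)
link2: (3,0,0)
link3: (4,0,0)
P 0-3 [J1]: (4,1,0)
PS 0-2 [J2]: (4,1,1)
link4: (5,1,1)
link5: (6,1,1)
link6: (7,1,1)
P 0-1 [J1]: (7,2,1)
R 3-6 [J1]: (7,3,1)
R 2-4 [J1]: (7,4,1)
link7: (8,4,1)
R 5-1 [J1]: (8,5,1)
P 7-6 [J1]: (8,6,1)
PS 4-5 [J2]: (8,6,2)
P 1-4 [J1]: (8,7,2)
Grübler: 3·7 − 2·7 − 2 = 5

M = 5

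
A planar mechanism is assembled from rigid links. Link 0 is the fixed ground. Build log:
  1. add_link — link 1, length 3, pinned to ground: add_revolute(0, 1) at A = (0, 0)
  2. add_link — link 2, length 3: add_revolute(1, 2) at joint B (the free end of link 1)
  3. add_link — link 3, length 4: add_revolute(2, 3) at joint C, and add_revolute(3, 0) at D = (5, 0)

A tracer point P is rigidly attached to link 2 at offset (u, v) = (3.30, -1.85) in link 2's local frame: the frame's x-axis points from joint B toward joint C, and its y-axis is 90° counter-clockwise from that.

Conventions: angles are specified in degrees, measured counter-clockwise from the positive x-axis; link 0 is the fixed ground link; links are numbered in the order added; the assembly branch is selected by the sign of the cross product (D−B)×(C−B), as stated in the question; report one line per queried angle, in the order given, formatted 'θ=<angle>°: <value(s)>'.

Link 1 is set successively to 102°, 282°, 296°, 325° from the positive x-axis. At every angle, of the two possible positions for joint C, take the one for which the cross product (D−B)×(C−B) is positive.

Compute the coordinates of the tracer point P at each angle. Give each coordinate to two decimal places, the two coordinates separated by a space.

A=(0,0), D=(5.00,0)
θ=102°: B = A + 3.00·(cos102°, sin102°) = (-0.6237, 2.9344)
θ=102°: |BD| = 6.3433
θ=102°: circle(B,3.00) ∩ circle(D,4.00): a=2.6199, h=1.4616
θ=102°:   candidates: C₊=(2.3751,3.0183) cross=9.271; C₋=(1.0228,0.4267) cross=-9.271
θ=102°:   branch + wants cross > 0 → take C=(2.3751,3.0183) (cross=9.271)
θ=102°: ex = (C−B)/|BC| = (0.9996,0.0279); ey = (-0.0279,0.9996)
θ=102°: P = B + 3.30·ex + -1.85·ey = (2.7267,1.1774)
θ=282°: B = A + 3.00·(cos282°, sin282°) = (0.6237, -2.9344)
θ=282°: |BD| = 5.2690
θ=282°: circle(B,3.00) ∩ circle(D,4.00): a=1.9703, h=2.2623
θ=282°:   candidates: C₊=(1.0002,0.0418) cross=11.920; C₋=(3.5201,-3.7162) cross=-11.920
θ=282°:   branch + wants cross > 0 → take C=(1.0002,0.0418) (cross=11.920)
θ=282°: ex = (C−B)/|BC| = (0.1255,0.9921); ey = (-0.9921,0.1255)
θ=282°: P = B + 3.30·ex + -1.85·ey = (2.8732,0.1073)
θ=296°: B = A + 3.00·(cos296°, sin296°) = (1.3151, -2.6964)
θ=296°: |BD| = 4.5661
θ=296°: circle(B,3.00) ∩ circle(D,4.00): a=1.5165, h=2.5885
θ=296°:   candidates: C₊=(1.0104,0.2881) cross=11.819; C₋=(4.0675,-3.8898) cross=-11.819
θ=296°:   branch + wants cross > 0 → take C=(1.0104,0.2881) (cross=11.819)
θ=296°: ex = (C−B)/|BC| = (-0.1016,0.9948); ey = (-0.9948,-0.1016)
θ=296°: P = B + 3.30·ex + -1.85·ey = (2.8203,0.7745)
θ=325°: B = A + 3.00·(cos325°, sin325°) = (2.4575, -1.7207)
θ=325°: |BD| = 3.0701
θ=325°: circle(B,3.00) ∩ circle(D,4.00): a=0.3950, h=2.9739
θ=325°:   candidates: C₊=(1.1178,0.9635) cross=9.130; C₋=(4.4514,-3.9622) cross=-9.130
θ=325°:   branch + wants cross > 0 → take C=(1.1178,0.9635) (cross=9.130)
θ=325°: ex = (C−B)/|BC| = (-0.4466,0.8948); ey = (-0.8948,-0.4466)
θ=325°: P = B + 3.30·ex + -1.85·ey = (2.6391,2.0581)

θ=102°: 2.73 1.18
θ=282°: 2.87 0.11
θ=296°: 2.82 0.77
θ=325°: 2.64 2.06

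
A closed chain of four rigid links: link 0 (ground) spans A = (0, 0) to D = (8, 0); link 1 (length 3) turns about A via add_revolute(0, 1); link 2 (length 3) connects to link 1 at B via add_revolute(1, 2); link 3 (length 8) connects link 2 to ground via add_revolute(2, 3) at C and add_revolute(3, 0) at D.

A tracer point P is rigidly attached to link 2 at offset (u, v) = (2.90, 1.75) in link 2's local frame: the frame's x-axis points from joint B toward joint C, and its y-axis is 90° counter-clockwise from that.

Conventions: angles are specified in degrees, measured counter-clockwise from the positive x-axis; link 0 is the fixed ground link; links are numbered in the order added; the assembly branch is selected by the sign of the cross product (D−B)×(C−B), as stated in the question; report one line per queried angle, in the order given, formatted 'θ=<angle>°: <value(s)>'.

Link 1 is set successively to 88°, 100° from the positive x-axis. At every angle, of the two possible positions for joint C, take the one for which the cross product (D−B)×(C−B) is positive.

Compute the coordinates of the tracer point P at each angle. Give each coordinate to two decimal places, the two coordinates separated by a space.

A=(0,0), D=(8.00,0)
θ=88°: B = A + 3.00·(cos88°, sin88°) = (0.1047, 2.9982)
θ=88°: |BD| = 8.4454
θ=88°: circle(B,3.00) ∩ circle(D,8.00): a=0.9665, h=2.8401
θ=88°:   candidates: C₊=(2.0165,5.3101) cross=23.985; C₋=(0.0000,0.0000) cross=-23.985
θ=88°:   branch + wants cross > 0 → take C=(2.0165,5.3101) (cross=23.985)
θ=88°: ex = (C−B)/|BC| = (0.6373,0.7707); ey = (-0.7707,0.6373)
θ=88°: P = B + 2.90·ex + 1.75·ey = (0.6041,6.3483)
θ=100°: B = A + 3.00·(cos100°, sin100°) = (-0.5209, 2.9544)
θ=100°: |BD| = 9.0186
θ=100°: circle(B,3.00) ∩ circle(D,8.00): a=1.4600, h=2.6207
θ=100°:   candidates: C₊=(1.7171,4.9522) cross=23.635; C₋=(-0.0000,-0.0000) cross=-23.635
θ=100°:   branch + wants cross > 0 → take C=(1.7171,4.9522) (cross=23.635)
θ=100°: ex = (C−B)/|BC| = (0.7460,0.6659); ey = (-0.6659,0.7460)
θ=100°: P = B + 2.90·ex + 1.75·ey = (0.4771,6.1912)

θ=88°: 0.60 6.35
θ=100°: 0.48 6.19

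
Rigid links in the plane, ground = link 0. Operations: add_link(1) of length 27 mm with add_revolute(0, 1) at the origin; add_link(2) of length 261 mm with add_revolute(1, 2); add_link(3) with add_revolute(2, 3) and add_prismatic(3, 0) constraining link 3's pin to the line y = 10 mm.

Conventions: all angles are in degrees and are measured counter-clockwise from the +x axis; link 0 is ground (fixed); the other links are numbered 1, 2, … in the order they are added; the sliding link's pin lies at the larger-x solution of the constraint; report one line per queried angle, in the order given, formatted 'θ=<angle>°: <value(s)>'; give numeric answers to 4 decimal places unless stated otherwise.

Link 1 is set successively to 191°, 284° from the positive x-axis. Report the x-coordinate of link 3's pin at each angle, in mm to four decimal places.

geometry: r = 27 mm, L = 261 mm, e = 10 mm
θ=191°: crank pin P = (r cos θ, r sin θ) = (-26.503934, -5.151843)
θ=191°: h = r sin θ − e = -5.151843 − 10 = -15.151843
θ=191°: x = r cos θ + √(L² − h²) = -26.503934 + 260.559824 = 234.055890
θ=284°: crank pin P = (r cos θ, r sin θ) = (6.531891, -26.197985)
θ=284°: h = r sin θ − e = -26.197985 − 10 = -36.197985
θ=284°: x = r cos θ + √(L² − h²) = 6.531891 + 258.477670 = 265.009561

θ=191°: 234.0559
θ=284°: 265.0096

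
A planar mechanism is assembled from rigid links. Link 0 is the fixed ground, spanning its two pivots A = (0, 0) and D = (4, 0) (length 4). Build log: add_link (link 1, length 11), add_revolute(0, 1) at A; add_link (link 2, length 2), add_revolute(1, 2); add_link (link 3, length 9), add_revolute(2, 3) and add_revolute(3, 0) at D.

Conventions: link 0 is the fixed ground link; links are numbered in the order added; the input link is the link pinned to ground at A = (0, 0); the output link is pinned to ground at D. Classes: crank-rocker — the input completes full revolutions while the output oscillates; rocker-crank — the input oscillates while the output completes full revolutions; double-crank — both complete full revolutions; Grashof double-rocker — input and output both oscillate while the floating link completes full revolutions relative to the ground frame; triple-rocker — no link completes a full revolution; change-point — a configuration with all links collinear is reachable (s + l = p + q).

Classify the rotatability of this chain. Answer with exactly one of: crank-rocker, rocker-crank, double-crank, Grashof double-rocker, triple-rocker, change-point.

lengths: ground=4, input=11, coupler=2, output=9
sorted: s=2 (shortest), l=11 (longest), p+q=13
s + l = 13 vs p + q = 13
s + l = p + q → change-point (collinear configuration reachable)

change-point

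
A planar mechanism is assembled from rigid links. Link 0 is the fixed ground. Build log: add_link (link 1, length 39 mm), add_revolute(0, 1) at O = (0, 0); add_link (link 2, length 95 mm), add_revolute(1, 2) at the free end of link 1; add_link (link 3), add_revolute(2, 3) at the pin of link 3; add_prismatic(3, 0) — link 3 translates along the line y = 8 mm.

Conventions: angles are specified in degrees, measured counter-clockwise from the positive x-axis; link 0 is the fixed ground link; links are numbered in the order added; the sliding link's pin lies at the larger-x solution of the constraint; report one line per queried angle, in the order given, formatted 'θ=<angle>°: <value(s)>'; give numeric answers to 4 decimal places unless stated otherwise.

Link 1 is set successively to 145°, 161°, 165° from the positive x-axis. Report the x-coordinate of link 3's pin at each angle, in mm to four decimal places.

geometry: r = 39 mm, L = 95 mm, e = 8 mm
θ=145°: crank pin P = (r cos θ, r sin θ) = (-31.946930, 22.369481)
θ=145°: h = r sin θ − e = 22.369481 − 8 = 14.369481
θ=145°: x = r cos θ + √(L² − h²) = -31.946930 + 93.906965 = 61.960035
θ=161°: crank pin P = (r cos θ, r sin θ) = (-36.875224, 12.697158)
θ=161°: h = r sin θ − e = 12.697158 − 8 = 4.697158
θ=161°: x = r cos θ + √(L² − h²) = -36.875224 + 94.883806 = 58.008582
θ=165°: crank pin P = (r cos θ, r sin θ) = (-37.671107, 10.093943)
θ=165°: h = r sin θ − e = 10.093943 − 8 = 2.093943
θ=165°: x = r cos θ + √(L² − h²) = -37.671107 + 94.976920 = 57.305813

θ=145°: 61.9600
θ=161°: 58.0086
θ=165°: 57.3058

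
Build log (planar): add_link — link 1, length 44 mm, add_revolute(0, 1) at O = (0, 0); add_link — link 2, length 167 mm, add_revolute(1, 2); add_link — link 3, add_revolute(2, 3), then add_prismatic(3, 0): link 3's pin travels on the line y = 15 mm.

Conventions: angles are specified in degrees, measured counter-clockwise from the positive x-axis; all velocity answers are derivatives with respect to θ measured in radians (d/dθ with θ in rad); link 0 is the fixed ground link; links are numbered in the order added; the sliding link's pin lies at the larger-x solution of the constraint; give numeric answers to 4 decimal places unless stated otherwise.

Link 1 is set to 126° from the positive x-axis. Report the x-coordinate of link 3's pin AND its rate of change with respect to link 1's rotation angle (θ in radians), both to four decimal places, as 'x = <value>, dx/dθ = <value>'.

geometry: r = 44 mm, L = 167 mm, e = 15 mm
crank pin P = (r cos θ, r sin θ) = (-25.862551, 35.596748)
h = r sin θ − e = 35.596748 − 15 = 20.596748
x = r cos θ + √(L² − h²) = -25.862551 + 165.724995 = 139.862444
dx/dθ = −r sin θ − h·r cos θ/√(L² − h²) (θ in radians; h = 20.596748) = -32.382480

x = 139.8624, dx/dθ = -32.3825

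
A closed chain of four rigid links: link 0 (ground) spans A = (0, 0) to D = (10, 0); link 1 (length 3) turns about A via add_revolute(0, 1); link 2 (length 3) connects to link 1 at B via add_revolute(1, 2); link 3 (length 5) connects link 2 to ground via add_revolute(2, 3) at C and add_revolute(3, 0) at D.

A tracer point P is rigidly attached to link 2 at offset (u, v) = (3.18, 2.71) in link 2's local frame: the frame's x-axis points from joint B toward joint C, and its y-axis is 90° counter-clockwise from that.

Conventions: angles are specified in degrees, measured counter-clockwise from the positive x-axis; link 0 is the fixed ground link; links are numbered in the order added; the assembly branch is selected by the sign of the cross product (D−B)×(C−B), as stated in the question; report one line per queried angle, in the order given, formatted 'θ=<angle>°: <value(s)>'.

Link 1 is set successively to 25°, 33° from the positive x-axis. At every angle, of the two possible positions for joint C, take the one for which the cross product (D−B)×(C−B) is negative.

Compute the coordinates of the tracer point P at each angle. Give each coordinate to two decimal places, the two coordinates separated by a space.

A=(0,0), D=(10.00,0)
θ=25°: B = A + 3.00·(cos25°, sin25°) = (2.7189, 1.2679)
θ=25°: |BD| = 7.3906
θ=25°: circle(B,3.00) ∩ circle(D,5.00): a=2.6129, h=1.4741
θ=25°:   candidates: C₊=(5.5459,2.2719) cross=10.894; C₋=(5.0402,-0.6326) cross=-10.894
θ=25°:   branch - wants cross < 0 → take C=(5.0402,-0.6326) (cross=-10.894)
θ=25°: ex = (C−B)/|BC| = (0.7738,-0.6335); ey = (0.6335,0.7738)
θ=25°: P = B + 3.18·ex + 2.71·ey = (6.8962,1.3502)
θ=33°: B = A + 3.00·(cos33°, sin33°) = (2.5160, 1.6339)
θ=33°: |BD| = 7.6603
θ=33°: circle(B,3.00) ∩ circle(D,5.00): a=2.7858, h=1.1133
θ=33°:   candidates: C₊=(5.4751,2.1274) cross=8.528; C₋=(5.0002,-0.0479) cross=-8.528
θ=33°:   branch - wants cross < 0 → take C=(5.0002,-0.0479) (cross=-8.528)
θ=33°: ex = (C−B)/|BC| = (0.8281,-0.5606); ey = (0.5606,0.8281)
θ=33°: P = B + 3.18·ex + 2.71·ey = (6.6686,2.0952)

θ=25°: 6.90 1.35
θ=33°: 6.67 2.10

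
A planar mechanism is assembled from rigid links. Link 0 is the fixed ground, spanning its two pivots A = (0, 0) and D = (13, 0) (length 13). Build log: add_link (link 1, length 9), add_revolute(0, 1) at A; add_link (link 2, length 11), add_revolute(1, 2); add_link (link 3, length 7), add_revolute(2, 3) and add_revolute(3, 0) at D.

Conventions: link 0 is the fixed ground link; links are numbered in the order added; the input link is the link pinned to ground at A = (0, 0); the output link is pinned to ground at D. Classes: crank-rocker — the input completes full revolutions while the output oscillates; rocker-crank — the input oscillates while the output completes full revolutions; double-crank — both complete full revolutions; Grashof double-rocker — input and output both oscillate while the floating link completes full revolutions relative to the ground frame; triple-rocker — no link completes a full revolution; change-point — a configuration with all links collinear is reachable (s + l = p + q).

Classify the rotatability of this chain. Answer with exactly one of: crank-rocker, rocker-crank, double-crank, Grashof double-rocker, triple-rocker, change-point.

lengths: ground=13, input=9, coupler=11, output=7
sorted: s=7 (shortest), l=13 (longest), p+q=20
s + l = 20 vs p + q = 20
s + l = p + q → change-point (collinear configuration reachable)

change-point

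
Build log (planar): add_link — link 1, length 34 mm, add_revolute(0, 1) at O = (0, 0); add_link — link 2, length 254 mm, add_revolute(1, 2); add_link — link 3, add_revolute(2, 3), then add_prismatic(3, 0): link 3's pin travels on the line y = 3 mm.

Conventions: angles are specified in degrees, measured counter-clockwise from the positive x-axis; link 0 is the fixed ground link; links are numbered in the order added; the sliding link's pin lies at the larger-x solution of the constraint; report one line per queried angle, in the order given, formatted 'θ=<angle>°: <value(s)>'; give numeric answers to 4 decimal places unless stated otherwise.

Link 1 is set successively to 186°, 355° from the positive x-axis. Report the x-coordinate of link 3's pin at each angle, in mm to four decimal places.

geometry: r = 34 mm, L = 254 mm, e = 3 mm
θ=186°: crank pin P = (r cos θ, r sin θ) = (-33.813744, -3.553968)
θ=186°: h = r sin θ − e = -3.553968 − 3 = -6.553968
θ=186°: x = r cos θ + √(L² − h²) = -33.813744 + 253.915430 = 220.101685
θ=355°: crank pin P = (r cos θ, r sin θ) = (33.870620, -2.963295)
θ=355°: h = r sin θ − e = -2.963295 − 3 = -5.963295
θ=355°: x = r cos θ + √(L² − h²) = 33.870620 + 253.929989 = 287.800608

θ=186°: 220.1017
θ=355°: 287.8006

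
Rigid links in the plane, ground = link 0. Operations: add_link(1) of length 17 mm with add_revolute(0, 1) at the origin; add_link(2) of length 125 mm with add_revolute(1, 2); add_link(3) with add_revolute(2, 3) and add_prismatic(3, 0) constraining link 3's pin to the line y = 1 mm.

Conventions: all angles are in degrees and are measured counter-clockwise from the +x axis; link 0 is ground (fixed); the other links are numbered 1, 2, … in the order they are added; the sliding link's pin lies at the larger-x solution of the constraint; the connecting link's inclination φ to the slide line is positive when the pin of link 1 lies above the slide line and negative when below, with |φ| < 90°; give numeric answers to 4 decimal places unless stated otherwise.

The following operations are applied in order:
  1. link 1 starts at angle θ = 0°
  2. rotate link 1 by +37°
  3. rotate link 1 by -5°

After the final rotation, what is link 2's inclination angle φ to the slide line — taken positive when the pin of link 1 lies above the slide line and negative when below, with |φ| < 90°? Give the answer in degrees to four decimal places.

geometry: r = 17 mm, L = 125 mm, e = 1 mm; θ starts at 0°
rotate link 1 by +37°: θ ← 0° +37° = 37°
rotate link 1 by -5°: θ ← 37° -5° = 32°
h = r sin θ − e = 9.008627 − 1 = 8.008627
sin φ = h / L = 8.008627 / 125 = 0.06406902
φ = arcsin(0.06406902) = 3.673400°

3.6734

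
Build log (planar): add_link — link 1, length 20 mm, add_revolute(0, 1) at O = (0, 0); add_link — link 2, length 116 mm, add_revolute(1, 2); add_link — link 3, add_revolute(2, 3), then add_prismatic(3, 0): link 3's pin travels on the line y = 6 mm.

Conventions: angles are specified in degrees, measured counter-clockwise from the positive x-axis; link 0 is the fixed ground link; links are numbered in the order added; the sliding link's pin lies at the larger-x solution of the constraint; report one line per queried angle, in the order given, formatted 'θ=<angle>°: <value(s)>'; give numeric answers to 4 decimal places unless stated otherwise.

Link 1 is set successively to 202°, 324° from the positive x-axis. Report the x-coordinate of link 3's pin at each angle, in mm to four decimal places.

geometry: r = 20 mm, L = 116 mm, e = 6 mm
θ=202°: crank pin P = (r cos θ, r sin θ) = (-18.543677, -7.492132)
θ=202°: h = r sin θ − e = -7.492132 − 6 = -13.492132
θ=202°: x = r cos θ + √(L² − h²) = -18.543677 + 115.212683 = 96.669006
θ=324°: crank pin P = (r cos θ, r sin θ) = (16.180340, -11.755705)
θ=324°: h = r sin θ − e = -11.755705 − 6 = -17.755705
θ=324°: x = r cos θ + √(L² − h²) = 16.180340 + 114.633045 = 130.813385

θ=202°: 96.6690
θ=324°: 130.8134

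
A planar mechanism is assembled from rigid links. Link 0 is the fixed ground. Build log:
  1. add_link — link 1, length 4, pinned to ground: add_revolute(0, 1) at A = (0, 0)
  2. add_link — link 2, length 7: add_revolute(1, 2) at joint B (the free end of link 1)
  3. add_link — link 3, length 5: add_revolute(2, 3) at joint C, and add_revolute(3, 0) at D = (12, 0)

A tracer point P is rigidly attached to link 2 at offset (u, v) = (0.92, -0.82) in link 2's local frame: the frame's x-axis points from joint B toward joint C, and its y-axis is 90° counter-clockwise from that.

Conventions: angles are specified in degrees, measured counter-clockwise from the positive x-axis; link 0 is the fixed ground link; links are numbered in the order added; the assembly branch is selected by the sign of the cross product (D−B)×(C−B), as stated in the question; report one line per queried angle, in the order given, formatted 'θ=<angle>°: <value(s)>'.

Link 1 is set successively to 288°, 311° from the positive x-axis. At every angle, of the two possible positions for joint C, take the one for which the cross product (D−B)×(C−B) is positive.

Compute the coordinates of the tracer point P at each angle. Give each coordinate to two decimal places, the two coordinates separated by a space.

A=(0,0), D=(12.00,0)
θ=288°: B = A + 4.00·(cos288°, sin288°) = (1.2361, -3.8042)
θ=288°: |BD| = 11.4164
θ=288°: circle(B,7.00) ∩ circle(D,5.00): a=6.7593, h=1.8198
θ=288°:   candidates: C₊=(7.0027,0.1639) cross=20.775; C₋=(8.2155,-3.2676) cross=-20.775
θ=288°:   branch + wants cross > 0 → take C=(7.0027,0.1639) (cross=20.775)
θ=288°: ex = (C−B)/|BC| = (0.8238,0.5669); ey = (-0.5669,0.8238)
θ=288°: P = B + 0.92·ex + -0.82·ey = (2.4588,-3.9582)
θ=311°: B = A + 4.00·(cos311°, sin311°) = (2.6242, -3.0188)
θ=311°: |BD| = 9.8498
θ=311°: circle(B,7.00) ∩ circle(D,5.00): a=6.1432, h=3.3558
θ=311°:   candidates: C₊=(7.4433,2.0582) cross=33.054; C₋=(9.5003,-4.3303) cross=-33.054
θ=311°:   branch + wants cross > 0 → take C=(7.4433,2.0582) (cross=33.054)
θ=311°: ex = (C−B)/|BC| = (0.6884,0.7253); ey = (-0.7253,0.6884)
θ=311°: P = B + 0.92·ex + -0.82·ey = (3.8523,-2.9161)

θ=288°: 2.46 -3.96
θ=311°: 3.85 -2.92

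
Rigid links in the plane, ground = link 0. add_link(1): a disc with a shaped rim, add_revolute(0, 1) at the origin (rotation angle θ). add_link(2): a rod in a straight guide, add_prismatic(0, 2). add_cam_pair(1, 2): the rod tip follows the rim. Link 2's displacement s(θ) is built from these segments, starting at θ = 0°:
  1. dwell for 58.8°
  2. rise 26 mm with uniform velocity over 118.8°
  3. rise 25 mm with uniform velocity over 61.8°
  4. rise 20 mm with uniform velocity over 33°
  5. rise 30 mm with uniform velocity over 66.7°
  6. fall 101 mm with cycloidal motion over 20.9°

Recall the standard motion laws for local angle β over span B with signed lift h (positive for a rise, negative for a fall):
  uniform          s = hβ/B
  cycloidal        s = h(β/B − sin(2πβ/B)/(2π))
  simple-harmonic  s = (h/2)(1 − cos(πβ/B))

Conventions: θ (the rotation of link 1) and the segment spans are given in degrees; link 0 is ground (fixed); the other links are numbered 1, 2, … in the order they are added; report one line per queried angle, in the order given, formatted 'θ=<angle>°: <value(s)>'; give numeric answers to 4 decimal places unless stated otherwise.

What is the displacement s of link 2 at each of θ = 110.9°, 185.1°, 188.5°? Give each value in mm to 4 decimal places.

segment 1 (0° to 58.8°, dwell): s unchanged at 0.0000
θ = 110.9° falls in segment 2 (58.8° to 177.6°, uniform, h = 26): β = 110.9 − 58.8 = 52.1°, B = 118.8°; Δs = 26·52.1/118.8 = 11.4024; s = 0.0000 + 11.4024 = 11.4024
segment 2 (58.8° to 177.6°, uniform, h = 26) is passed completely: s = 0.0000 + (26) = 26.0000
θ = 185.1° falls in segment 3 (177.6° to 239.4°, uniform, h = 25): β = 185.1 − 177.6 = 7.5°, B = 61.8°; Δs = 25·7.5/61.8 = 3.0340; s = 26.0000 + 3.0340 = 29.0340
θ = 188.5° falls in segment 3 (177.6° to 239.4°, uniform, h = 25): β = 188.5 − 177.6 = 10.9°, B = 61.8°; Δs = 25·10.9/61.8 = 4.4094; s = 26.0000 + 4.4094 = 30.4094

θ=110.9°: 11.4024
θ=185.1°: 29.0340
θ=188.5°: 30.4094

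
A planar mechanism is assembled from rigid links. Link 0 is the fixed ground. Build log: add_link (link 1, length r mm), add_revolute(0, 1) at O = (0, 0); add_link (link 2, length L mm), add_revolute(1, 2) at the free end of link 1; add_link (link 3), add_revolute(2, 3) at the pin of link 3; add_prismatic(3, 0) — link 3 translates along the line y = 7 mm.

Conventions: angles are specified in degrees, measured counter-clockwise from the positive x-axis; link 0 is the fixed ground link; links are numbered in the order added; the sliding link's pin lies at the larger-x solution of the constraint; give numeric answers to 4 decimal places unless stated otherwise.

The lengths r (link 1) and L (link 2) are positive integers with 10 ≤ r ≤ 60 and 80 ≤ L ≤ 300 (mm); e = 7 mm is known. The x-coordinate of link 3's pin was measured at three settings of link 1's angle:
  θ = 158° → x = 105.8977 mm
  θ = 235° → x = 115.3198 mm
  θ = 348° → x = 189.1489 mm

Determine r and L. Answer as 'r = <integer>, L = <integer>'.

constraint per measurement: (x − r cos θ)² + (r sin θ − e)² = L²
subtracting the θ₁ and θ₂ equations cancels the r² and L² terms:
r = (x₁² − x₂²) / (2[(x₁cos θ₁ + e sin θ₁) − (x₂cos θ₂ + e sin θ₂)]) = 44.0000 → r = 44
L² = (x₁ − r cos θ₁)² + (r sin θ₁ − e)² = 21608.9893 → L = 147.0000 → L = 147
check at θ₃=348°: x = 189.1489 (printed 189.1489) ✓

r = 44, L = 147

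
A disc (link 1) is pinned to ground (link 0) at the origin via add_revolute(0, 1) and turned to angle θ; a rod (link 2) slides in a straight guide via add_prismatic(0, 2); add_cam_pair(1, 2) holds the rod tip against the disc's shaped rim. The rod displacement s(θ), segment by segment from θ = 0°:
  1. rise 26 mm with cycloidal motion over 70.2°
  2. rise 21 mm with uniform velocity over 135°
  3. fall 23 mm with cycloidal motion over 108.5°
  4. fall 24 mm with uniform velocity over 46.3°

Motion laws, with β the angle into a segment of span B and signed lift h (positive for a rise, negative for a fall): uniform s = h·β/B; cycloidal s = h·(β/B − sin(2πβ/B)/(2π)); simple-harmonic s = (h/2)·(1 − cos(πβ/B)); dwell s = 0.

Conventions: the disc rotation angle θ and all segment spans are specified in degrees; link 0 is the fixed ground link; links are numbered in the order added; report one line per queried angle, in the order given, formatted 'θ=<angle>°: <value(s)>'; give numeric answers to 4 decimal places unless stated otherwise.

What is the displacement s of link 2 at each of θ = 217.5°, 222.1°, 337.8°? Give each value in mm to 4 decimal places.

segment 1 (0° to 70.2°, cycloidal, h = 26) is passed completely: s = 0.0000 + (26) = 26.0000
segment 2 (70.2° to 205.2°, uniform, h = 21) is passed completely: s = 26.0000 + (21) = 47.0000
θ = 217.5° falls in segment 3 (205.2° to 313.7°, cycloidal, h = -23): β = 217.5 − 205.2 = 12.3°, B = 108.5°; Δs = -23·(0.1134 − sin(2π·0.1134)/(2π)) = -0.2150; s = 47.0000 − 0.2150 = 46.7850
θ = 222.1° falls in segment 3 (205.2° to 313.7°, cycloidal, h = -23): β = 222.1 − 205.2 = 16.9°, B = 108.5°; Δs = -23·(0.1558 − sin(2π·0.1558)/(2π)) = -0.5451; s = 47.0000 − 0.5451 = 46.4549
segment 3 (205.2° to 313.7°, cycloidal, h = -23) is passed completely: s = 47.0000 + (-23) = 24.0000
θ = 337.8° falls in segment 4 (313.7° to 360°, uniform, h = -24): β = 337.8 − 313.7 = 24.1°, B = 46.3°; Δs = -24·24.1/46.3 = -12.4924; s = 24.0000 − 12.4924 = 11.5076

θ=217.5°: 46.7850
θ=222.1°: 46.4549
θ=337.8°: 11.5076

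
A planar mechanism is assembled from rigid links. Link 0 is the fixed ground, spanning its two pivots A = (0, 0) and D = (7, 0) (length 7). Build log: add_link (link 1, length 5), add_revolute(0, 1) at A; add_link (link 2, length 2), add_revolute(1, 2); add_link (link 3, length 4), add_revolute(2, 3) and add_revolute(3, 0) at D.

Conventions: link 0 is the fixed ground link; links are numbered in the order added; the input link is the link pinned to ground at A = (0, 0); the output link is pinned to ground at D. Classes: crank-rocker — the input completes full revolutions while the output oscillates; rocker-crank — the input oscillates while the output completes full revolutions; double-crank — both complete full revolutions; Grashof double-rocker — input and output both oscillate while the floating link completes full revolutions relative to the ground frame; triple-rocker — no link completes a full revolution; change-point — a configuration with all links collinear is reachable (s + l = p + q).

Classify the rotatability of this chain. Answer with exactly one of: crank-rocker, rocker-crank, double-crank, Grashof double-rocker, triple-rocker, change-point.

lengths: ground=7, input=5, coupler=2, output=4
sorted: s=2 (shortest), l=7 (longest), p+q=9
s + l = 9 vs p + q = 9
s + l = p + q → change-point (collinear configuration reachable)

change-point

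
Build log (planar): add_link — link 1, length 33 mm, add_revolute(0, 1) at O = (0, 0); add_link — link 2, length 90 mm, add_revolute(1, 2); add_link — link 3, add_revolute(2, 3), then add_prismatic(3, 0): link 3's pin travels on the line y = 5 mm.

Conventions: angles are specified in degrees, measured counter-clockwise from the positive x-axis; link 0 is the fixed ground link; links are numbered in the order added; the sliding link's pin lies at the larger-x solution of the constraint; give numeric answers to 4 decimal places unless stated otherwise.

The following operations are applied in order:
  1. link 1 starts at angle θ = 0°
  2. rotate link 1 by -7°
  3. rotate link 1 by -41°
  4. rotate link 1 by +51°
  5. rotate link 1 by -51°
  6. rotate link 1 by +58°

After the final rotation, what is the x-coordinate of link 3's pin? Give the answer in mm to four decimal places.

geometry: r = 33 mm, L = 90 mm, e = 5 mm; θ starts at 0°
rotate link 1 by -7°: θ ← 0° -7° = -7°
rotate link 1 by -41°: θ ← -7° -41° = -48°
rotate link 1 by +51°: θ ← -48° +51° = 3°
rotate link 1 by -51°: θ ← 3° -51° = -48°
rotate link 1 by +58°: θ ← -48° +58° = 10°
crank pin P = (r cos θ, r sin θ) = (32.498656, 5.730390)
h = r sin θ − e = 5.730390 − 5 = 0.730390
x = r cos θ + √(L² − h²) = 32.498656 + 89.997036 = 122.495692

122.4957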